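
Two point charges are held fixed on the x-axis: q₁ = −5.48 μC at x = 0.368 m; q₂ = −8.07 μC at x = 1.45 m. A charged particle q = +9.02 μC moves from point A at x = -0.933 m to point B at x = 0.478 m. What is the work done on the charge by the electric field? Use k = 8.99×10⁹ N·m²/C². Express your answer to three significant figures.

The work done by the electric force is W_field = −ΔU = −q(V_B − V_A) = q(V_A − V_B).
At A: distances to the source charges are 1.30 m, 2.38 m; V_A = Σ kqᵢ/rᵢ = -6.83×10⁴ V.
At B: distances to the source charges are 0.110 m, 0.972 m; V_B = Σ kqᵢ/rᵢ = -5.23×10⁵ V.
ΔV = V_B − V_A = -4.54×10⁵ V.
W_field = −qΔV = −(9.02×10⁻⁶ C)(-4.54×10⁵ V) = 4.10 J.

4.10 J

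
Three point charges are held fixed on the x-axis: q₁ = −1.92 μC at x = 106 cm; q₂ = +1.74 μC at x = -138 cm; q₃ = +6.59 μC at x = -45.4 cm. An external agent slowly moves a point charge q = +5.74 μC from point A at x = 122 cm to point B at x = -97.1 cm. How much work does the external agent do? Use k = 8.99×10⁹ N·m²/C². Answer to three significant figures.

For quasistatic motion the external work equals the change in potential energy: W_ext = qΔV = q(V_B − V_A).
At A: distances to the source charges are 0.160 m, 2.60 m, 1.67 m; V_A = Σ kqᵢ/rᵢ = -6.65×10⁴ V.
At B: distances to the source charges are 2.03 m, 0.409 m, 0.517 m; V_B = Σ kqᵢ/rᵢ = 1.44×10⁵ V.
ΔV = V_B − V_A = 2.11×10⁵ V.
W_ext = qΔV = (5.74×10⁻⁶ C)(2.11×10⁵ V) = 1.21 J.

1.21 J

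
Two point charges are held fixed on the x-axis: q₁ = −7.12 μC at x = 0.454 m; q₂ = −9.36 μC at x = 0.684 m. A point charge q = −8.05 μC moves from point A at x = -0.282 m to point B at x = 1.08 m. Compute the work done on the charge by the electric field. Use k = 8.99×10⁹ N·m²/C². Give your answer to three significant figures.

-1.13 J

The work done by the electric force is W_field = −ΔU = −q(V_B − V_A) = q(V_A − V_B).
At A: distances to the source charges are 0.736 m, 0.966 m; V_A = Σ kqᵢ/rᵢ = -1.74×10⁵ V.
At B: distances to the source charges are 0.626 m, 0.396 m; V_B = Σ kqᵢ/rᵢ = -3.15×10⁵ V.
ΔV = V_B − V_A = -1.41×10⁵ V.
W_field = −qΔV = −(-8.05×10⁻⁶ C)(-1.41×10⁵ V) = -1.13 J.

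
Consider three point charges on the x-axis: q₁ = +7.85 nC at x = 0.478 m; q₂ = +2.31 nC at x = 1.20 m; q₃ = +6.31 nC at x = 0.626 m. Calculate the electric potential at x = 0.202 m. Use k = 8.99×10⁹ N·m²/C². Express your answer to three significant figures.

410 V

Electric potential is a scalar, so the contributions from each charge add algebraically: V = Σ kqᵢ/rᵢ.
Distances from the field point to each charge: r₁ = 0.276 m, r₂ = 0.998 m, r₃ = 0.424 m.
V = k[(7.85×10⁻⁹)/(0.276) + (2.31×10⁻⁹)/(0.998) + (6.31×10⁻⁹)/(0.424)] = 410 V.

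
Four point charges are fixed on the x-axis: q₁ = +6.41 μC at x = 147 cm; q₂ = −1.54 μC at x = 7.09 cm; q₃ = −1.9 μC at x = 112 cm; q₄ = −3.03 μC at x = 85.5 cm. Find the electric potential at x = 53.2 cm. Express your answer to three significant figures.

-8.20×10⁴ V

Electric potential is a scalar, so the contributions from each charge add algebraically: V = Σ kqᵢ/rᵢ.
Distances from the field point to each charge: r₁ = 0.938 m, r₂ = 0.461 m, r₃ = 0.588 m, r₄ = 0.323 m.
V = k[(6.41×10⁻⁶)/(0.938) + (-1.54×10⁻⁶)/(0.461) + (-1.90×10⁻⁶)/(0.588) + (-3.03×10⁻⁶)/(0.323)] = -8.20×10⁴ V.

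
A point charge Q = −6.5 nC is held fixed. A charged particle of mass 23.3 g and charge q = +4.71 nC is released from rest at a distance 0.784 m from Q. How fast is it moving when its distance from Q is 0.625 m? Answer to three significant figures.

Only the electrostatic force acts, so mechanical energy is conserved: ½mv² = U₁ − U₂ = kQq(1/r₁ − 1/r₂).
U₁ − U₂ = (8.99×10⁹ N·m²/C²)(-6.50×10⁻⁹ C)(4.71×10⁻⁹ C)(1/0.784 − 1/0.625) = 8.93×10⁻⁸ J.
v = √(2·8.93×10⁻⁸/0.0233) = 2.77×10⁻³ m/s.

2.77×10⁻³ m/s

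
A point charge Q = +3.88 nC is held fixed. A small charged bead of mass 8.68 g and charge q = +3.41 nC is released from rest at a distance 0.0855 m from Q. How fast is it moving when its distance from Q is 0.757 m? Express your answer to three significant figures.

0.0169 m/s

Only the electrostatic force acts, so mechanical energy is conserved: ½mv² = U₁ − U₂ = kQq(1/r₁ − 1/r₂).
U₁ − U₂ = (8.99×10⁹ N·m²/C²)(3.88×10⁻⁹ C)(3.41×10⁻⁹ C)(1/0.0855 − 1/0.757) = 1.23×10⁻⁶ J.
v = √(2·1.23×10⁻⁶/8.68×10⁻³) = 0.0169 m/s.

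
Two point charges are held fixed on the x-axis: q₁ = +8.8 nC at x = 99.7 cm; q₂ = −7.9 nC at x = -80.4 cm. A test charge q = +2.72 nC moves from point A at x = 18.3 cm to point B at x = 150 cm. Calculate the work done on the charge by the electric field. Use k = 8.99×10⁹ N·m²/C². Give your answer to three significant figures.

The work done by the electric force is W_field = −ΔU = −q(V_B − V_A) = q(V_A − V_B).
At A: distances to the source charges are 0.814 m, 0.987 m; V_A = Σ kqᵢ/rᵢ = 25.2 V.
At B: distances to the source charges are 0.503 m, 2.30 m; V_B = Σ kqᵢ/rᵢ = 126 V.
ΔV = V_B − V_A = 101 V.
W_field = −qΔV = −(2.72×10⁻⁹ C)(101 V) = -2.75×10⁻⁷ J.

-2.75×10⁻⁷ J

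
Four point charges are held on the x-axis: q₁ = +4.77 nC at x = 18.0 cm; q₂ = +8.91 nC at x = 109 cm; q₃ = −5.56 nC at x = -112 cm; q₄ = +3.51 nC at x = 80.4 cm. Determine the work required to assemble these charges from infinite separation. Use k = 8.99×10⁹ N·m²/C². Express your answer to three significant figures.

The work to assemble the configuration equals its total potential energy, U = Σ kqᵢqⱼ/rᵢⱼ over all pairs.
Pair separations: r₁₂ = 0.910 m, r₁₃ = 1.30 m, r₁₄ = 0.624 m, r₂₃ = 2.21 m, r₂₄ = 0.286 m, r₃₄ = 1.92 m.
Summing all 6 pair terms gives U = 1.17×10⁻⁶ J.

1.17×10⁻⁶ J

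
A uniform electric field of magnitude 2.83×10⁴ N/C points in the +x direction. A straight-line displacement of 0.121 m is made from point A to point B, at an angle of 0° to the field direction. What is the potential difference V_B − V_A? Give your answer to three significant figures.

-3420 V

Only the component of displacement along E changes the potential: ΔV = −E·d·cosθ.
ΔV = −(2.83×10⁴ V/m)(0.121 m)cos0° = -3420 V.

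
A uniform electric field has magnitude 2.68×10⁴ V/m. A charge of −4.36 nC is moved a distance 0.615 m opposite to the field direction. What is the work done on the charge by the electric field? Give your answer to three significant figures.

7.19×10⁻⁵ J

The potential change for a displacement 0.615 m opposite to the field direction is ΔV = +Ed = 1.65×10⁴ V.
W_field = −qΔV = 7.19×10⁻⁵ J.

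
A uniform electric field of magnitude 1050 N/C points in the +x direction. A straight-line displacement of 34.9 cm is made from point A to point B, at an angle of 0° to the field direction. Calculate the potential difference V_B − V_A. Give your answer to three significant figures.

Only the component of displacement along E changes the potential: ΔV = −E·d·cosθ.
ΔV = −(1050 V/m)(0.349 m)cos0° = -366 V.

-366 V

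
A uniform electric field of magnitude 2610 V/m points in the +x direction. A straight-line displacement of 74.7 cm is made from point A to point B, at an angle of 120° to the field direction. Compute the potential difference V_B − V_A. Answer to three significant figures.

975 V

Only the component of displacement along E changes the potential: ΔV = −E·d·cosθ.
ΔV = −(2610 V/m)(0.747 m)cos120° = 975 V.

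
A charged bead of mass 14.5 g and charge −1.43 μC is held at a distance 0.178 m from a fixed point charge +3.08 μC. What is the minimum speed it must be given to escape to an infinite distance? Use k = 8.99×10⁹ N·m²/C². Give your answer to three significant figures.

To just escape, total mechanical energy must reach zero at infinity: ½mv²_min + U = 0, so ½mv²_min = −U = |kQq|/r.
|U| = |kQq|/r = (8.99×10⁹ N·m²/C²)(3.08×10⁻⁶)(1.43×10⁻⁶)/(0.178) = 0.222 J.
v_min = √(2|U|/m) = √(2·0.222/0.0145) = 5.54 m/s.

5.54 m/s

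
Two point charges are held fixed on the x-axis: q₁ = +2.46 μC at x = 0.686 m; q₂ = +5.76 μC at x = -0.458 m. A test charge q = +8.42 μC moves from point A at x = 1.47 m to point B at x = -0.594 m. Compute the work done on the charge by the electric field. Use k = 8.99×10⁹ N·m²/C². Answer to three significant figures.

The work done by the electric force is W_field = −ΔU = −q(V_B − V_A) = q(V_A − V_B).
At A: distances to the source charges are 0.784 m, 1.93 m; V_A = Σ kqᵢ/rᵢ = 5.51×10⁴ V.
At B: distances to the source charges are 1.28 m, 0.136 m; V_B = Σ kqᵢ/rᵢ = 3.98×10⁵ V.
ΔV = V_B − V_A = 3.43×10⁵ V.
W_field = −qΔV = −(8.42×10⁻⁶ C)(3.43×10⁵ V) = -2.89 J.

-2.89 J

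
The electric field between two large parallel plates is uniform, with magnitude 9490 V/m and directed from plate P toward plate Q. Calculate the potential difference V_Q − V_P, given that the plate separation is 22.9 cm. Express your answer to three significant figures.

In a uniform field, potential decreases in the direction of E: ΔV = −E·d for a displacement d parallel to E.
Going from P to Q is a displacement of 22.9 cm along the field, so V_Q − V_P = −Ed = -2170 V.

-2170 V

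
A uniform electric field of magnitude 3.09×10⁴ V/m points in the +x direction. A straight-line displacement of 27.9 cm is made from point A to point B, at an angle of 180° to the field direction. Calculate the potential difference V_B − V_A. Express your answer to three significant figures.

Only the component of displacement along E changes the potential: ΔV = −E·d·cosθ.
ΔV = −(3.09×10⁴ V/m)(0.279 m)cos180° = 8620 V.

8620 V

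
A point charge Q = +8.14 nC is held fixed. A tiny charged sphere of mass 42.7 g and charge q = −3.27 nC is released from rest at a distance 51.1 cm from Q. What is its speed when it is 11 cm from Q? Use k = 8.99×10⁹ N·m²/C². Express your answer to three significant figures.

Only the electrostatic force acts, so mechanical energy is conserved: ½mv² = U₁ − U₂ = kQq(1/r₁ − 1/r₂).
U₁ − U₂ = (8.99×10⁹ N·m²/C²)(8.14×10⁻⁹ C)(-3.27×10⁻⁹ C)(1/0.511 − 1/0.110) = 1.71×10⁻⁶ J.
v = √(2·1.71×10⁻⁶/0.0427) = 8.94×10⁻³ m/s.

8.94×10⁻³ m/s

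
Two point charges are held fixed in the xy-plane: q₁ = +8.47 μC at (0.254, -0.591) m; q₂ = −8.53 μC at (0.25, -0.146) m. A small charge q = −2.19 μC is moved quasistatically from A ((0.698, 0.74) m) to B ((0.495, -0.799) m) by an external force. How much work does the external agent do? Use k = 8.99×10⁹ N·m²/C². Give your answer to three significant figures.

-0.333 J

For quasistatic motion the external work equals the change in potential energy: W_ext = qΔV = q(V_B − V_A).
At A: distances to the source charges are 1.40 m, 0.993 m; V_A = Σ kqᵢ/rᵢ = -2.30×10⁴ V.
At B: distances to the source charges are 0.318 m, 0.697 m; V_B = Σ kqᵢ/rᵢ = 1.29×10⁵ V.
ΔV = V_B − V_A = 1.52×10⁵ V.
W_ext = qΔV = (-2.19×10⁻⁶ C)(1.52×10⁵ V) = -0.333 J.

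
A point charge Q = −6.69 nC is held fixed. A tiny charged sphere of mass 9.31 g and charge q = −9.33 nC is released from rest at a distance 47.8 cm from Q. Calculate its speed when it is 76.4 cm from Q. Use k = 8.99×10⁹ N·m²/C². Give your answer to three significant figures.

9.72×10⁻³ m/s

Only the electrostatic force acts, so mechanical energy is conserved: ½mv² = U₁ − U₂ = kQq(1/r₁ − 1/r₂).
U₁ − U₂ = (8.99×10⁹ N·m²/C²)(-6.69×10⁻⁹ C)(-9.33×10⁻⁹ C)(1/0.478 − 1/0.764) = 4.39×10⁻⁷ J.
v = √(2·4.39×10⁻⁷/9.31×10⁻³) = 9.72×10⁻³ m/s.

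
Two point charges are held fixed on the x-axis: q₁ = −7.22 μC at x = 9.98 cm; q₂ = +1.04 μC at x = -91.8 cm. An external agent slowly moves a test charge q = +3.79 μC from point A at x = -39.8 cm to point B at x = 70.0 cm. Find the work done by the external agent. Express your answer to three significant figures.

For quasistatic motion the external work equals the change in potential energy: W_ext = qΔV = q(V_B − V_A).
At A: distances to the source charges are 0.498 m, 0.520 m; V_A = Σ kqᵢ/rᵢ = -1.12×10⁵ V.
At B: distances to the source charges are 0.600 m, 1.62 m; V_B = Σ kqᵢ/rᵢ = -1.02×10⁵ V.
ΔV = V_B − V_A = 1.00×10⁴ V.
W_ext = qΔV = (3.79×10⁻⁶ C)(1.00×10⁴ V) = 0.0381 J.

0.0381 J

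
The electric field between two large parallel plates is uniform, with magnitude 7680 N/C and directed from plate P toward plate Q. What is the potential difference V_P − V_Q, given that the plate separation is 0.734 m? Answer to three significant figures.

In a uniform field, potential decreases in the direction of E: ΔV = −E·d for a displacement d parallel to E.
Going from Q to P is a displacement of 0.734 m opposite to the field, so V_P − V_Q = +Ed = 5640 V.

5640 V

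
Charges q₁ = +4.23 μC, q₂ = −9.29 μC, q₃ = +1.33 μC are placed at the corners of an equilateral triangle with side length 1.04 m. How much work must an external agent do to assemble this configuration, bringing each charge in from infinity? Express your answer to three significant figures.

-0.398 J

The work to assemble the configuration equals its total potential energy, U = Σ kqᵢqⱼ/rᵢⱼ over all pairs.
All three pair separations equal the side length, 1.04 m.
U = (-0.340) + (0.0486) + (-0.107) = -0.398 J.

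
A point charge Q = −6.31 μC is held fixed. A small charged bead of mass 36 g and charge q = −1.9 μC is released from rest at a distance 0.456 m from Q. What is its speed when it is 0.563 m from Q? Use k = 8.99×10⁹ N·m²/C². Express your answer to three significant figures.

1.58 m/s

Only the electrostatic force acts, so mechanical energy is conserved: ½mv² = U₁ − U₂ = kQq(1/r₁ − 1/r₂).
U₁ − U₂ = (8.99×10⁹ N·m²/C²)(-6.31×10⁻⁶ C)(-1.90×10⁻⁶ C)(1/0.456 − 1/0.563) = 0.0449 J.
v = √(2·0.0449/0.0360) = 1.58 m/s.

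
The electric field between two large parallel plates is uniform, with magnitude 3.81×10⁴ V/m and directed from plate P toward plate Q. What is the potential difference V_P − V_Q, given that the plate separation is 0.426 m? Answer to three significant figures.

In a uniform field, potential decreases in the direction of E: ΔV = −E·d for a displacement d parallel to E.
Going from Q to P is a displacement of 0.426 m opposite to the field, so V_P − V_Q = +Ed = 1.62×10⁴ V.

1.62×10⁴ V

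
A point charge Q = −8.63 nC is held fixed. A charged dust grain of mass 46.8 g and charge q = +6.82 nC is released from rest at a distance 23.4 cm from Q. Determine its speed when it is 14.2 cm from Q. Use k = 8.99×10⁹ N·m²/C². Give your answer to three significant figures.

Only the electrostatic force acts, so mechanical energy is conserved: ½mv² = U₁ − U₂ = kQq(1/r₁ − 1/r₂).
U₁ − U₂ = (8.99×10⁹ N·m²/C²)(-8.63×10⁻⁹ C)(6.82×10⁻⁹ C)(1/0.234 − 1/0.142) = 1.47×10⁻⁶ J.
v = √(2·1.47×10⁻⁶/0.0468) = 7.91×10⁻³ m/s.

7.91×10⁻³ m/s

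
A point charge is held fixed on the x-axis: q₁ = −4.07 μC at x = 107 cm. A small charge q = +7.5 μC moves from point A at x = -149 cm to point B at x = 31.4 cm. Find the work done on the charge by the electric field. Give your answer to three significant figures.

The work done by the electric force is W_field = −ΔU = −q(V_B − V_A) = q(V_A − V_B).
At A: distance to the source charge is 2.56 m; V_A = kq₁/r = -1.43×10⁴ V.
At B: distance to the source charge is 0.756 m; V_B = kq₁/r = -4.84×10⁴ V.
ΔV = V_B − V_A = -3.41×10⁴ V.
W_field = −qΔV = −(7.50×10⁻⁶ C)(-3.41×10⁴ V) = 0.256 J.

0.256 J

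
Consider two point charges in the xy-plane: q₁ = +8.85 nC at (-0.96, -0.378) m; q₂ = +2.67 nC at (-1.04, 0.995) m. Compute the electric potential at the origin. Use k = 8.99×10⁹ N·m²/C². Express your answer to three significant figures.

Electric potential is a scalar, so the contributions from each charge add algebraically: V = Σ kqᵢ/rᵢ.
Distances from the field point to each charge: r₁ = 1.03 m, r₂ = 1.44 m.
V = k[(8.85×10⁻⁹)/(1.03) + (2.67×10⁻⁹)/(1.44)] = 93.8 V.

93.8 V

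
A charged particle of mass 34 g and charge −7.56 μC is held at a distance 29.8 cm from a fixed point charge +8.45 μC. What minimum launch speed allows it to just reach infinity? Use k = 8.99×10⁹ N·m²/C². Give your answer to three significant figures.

To just escape, total mechanical energy must reach zero at infinity: ½mv²_min + U = 0, so ½mv²_min = −U = |kQq|/r.
|U| = |kQq|/r = (8.99×10⁹ N·m²/C²)(8.45×10⁻⁶)(7.56×10⁻⁶)/(0.298) = 1.93 J.
v_min = √(2|U|/m) = √(2·1.93/0.0340) = 10.6 m/s.

10.6 m/s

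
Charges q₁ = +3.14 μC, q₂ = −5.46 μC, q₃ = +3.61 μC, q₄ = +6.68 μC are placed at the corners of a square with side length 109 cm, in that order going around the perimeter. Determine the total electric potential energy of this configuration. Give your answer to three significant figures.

-0.0787 J

The work to assemble the configuration equals its total potential energy, U = Σ kqᵢqⱼ/rᵢⱼ over all pairs.
The four side pairs have separation 1.09 m and the two diagonal pairs 1.54 m.
Summing all 6 pair terms gives U = -0.0787 J.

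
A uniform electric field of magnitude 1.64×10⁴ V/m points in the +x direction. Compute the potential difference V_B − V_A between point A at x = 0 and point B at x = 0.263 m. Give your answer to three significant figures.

-4310 V

In a uniform field, potential decreases in the direction of E: V_B − V_A = −E·Δx.
V_B − V_A = −(1.64×10⁴ V/m)(0.263 m) = -4310 V.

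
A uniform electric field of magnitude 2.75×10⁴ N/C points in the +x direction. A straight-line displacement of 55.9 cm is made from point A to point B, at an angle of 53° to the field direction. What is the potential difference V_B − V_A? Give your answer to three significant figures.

-9250 V

Only the component of displacement along E changes the potential: ΔV = −E·d·cosθ.
ΔV = −(2.75×10⁴ V/m)(0.559 m)cos53° = -9250 V.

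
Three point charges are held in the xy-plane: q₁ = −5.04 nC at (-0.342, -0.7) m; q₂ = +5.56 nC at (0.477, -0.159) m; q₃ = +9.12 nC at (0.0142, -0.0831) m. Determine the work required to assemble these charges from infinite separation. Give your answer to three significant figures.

The work to assemble the configuration equals its total potential energy, U = Σ kqᵢqⱼ/rᵢⱼ over all pairs.
Pair separations: r₁₂ = 0.982 m, r₁₃ = 0.712 m, r₂₃ = 0.469 m.
U = (-2.57×10⁻⁷) + (-5.80×10⁻⁷) + (9.72×10⁻⁷) = 1.35×10⁻⁷ J.

1.35×10⁻⁷ J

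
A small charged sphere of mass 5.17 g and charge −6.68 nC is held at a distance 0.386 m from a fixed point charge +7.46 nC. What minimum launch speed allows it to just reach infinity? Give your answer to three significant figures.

0.0212 m/s

To just escape, total mechanical energy must reach zero at infinity: ½mv²_min + U = 0, so ½mv²_min = −U = |kQq|/r.
|U| = |kQq|/r = (8.99×10⁹ N·m²/C²)(7.46×10⁻⁹)(6.68×10⁻⁹)/(0.386) = 1.16×10⁻⁶ J.
v_min = √(2|U|/m) = √(2·1.16×10⁻⁶/5.17×10⁻³) = 0.0212 m/s.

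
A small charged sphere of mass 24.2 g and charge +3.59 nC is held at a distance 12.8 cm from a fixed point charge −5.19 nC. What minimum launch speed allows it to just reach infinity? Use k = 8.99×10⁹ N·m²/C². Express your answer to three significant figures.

0.0104 m/s

To just escape, total mechanical energy must reach zero at infinity: ½mv²_min + U = 0, so ½mv²_min = −U = |kQq|/r.
|U| = |kQq|/r = (8.99×10⁹ N·m²/C²)(5.19×10⁻⁹)(3.59×10⁻⁹)/(0.128) = 1.31×10⁻⁶ J.
v_min = √(2|U|/m) = √(2·1.31×10⁻⁶/0.0242) = 0.0104 m/s.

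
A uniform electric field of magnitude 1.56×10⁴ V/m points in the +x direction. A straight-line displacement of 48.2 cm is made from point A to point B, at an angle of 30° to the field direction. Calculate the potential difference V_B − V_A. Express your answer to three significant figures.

-6510 V

Only the component of displacement along E changes the potential: ΔV = −E·d·cosθ.
ΔV = −(1.56×10⁴ V/m)(0.482 m)cos30° = -6510 V.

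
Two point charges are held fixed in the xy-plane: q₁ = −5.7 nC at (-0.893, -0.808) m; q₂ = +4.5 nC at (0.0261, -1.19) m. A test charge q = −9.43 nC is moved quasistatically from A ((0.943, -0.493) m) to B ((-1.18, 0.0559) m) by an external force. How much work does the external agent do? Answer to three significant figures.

For quasistatic motion the external work equals the change in potential energy: W_ext = qΔV = q(V_B − V_A).
At A: distances to the source charges are 1.86 m, 1.15 m; V_A = Σ kqᵢ/rᵢ = 7.62 V.
At B: distances to the source charges are 0.910 m, 1.73 m; V_B = Σ kqᵢ/rᵢ = -33.0 V.
ΔV = V_B − V_A = -40.6 V.
W_ext = qΔV = (-9.43×10⁻⁹ C)(-40.6 V) = 3.83×10⁻⁷ J.

3.83×10⁻⁷ J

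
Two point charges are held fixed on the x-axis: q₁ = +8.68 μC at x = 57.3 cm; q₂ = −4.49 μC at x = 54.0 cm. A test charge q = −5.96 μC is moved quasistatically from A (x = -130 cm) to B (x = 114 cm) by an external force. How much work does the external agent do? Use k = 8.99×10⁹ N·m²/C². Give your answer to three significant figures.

For quasistatic motion the external work equals the change in potential energy: W_ext = qΔV = q(V_B − V_A).
At A: distances to the source charges are 1.87 m, 1.84 m; V_A = Σ kqᵢ/rᵢ = 1.97×10⁴ V.
At B: distances to the source charges are 0.567 m, 0.600 m; V_B = Σ kqᵢ/rᵢ = 7.03×10⁴ V.
ΔV = V_B − V_A = 5.06×10⁴ V.
W_ext = qΔV = (-5.96×10⁻⁶ C)(5.06×10⁴ V) = -0.302 J.

-0.302 J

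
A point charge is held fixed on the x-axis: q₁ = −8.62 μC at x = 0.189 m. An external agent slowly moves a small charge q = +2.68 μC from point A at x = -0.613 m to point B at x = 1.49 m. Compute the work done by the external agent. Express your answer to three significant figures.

0.0993 J

For quasistatic motion the external work equals the change in potential energy: W_ext = qΔV = q(V_B − V_A).
At A: distance to the source charge is 0.802 m; V_A = kq₁/r = -9.66×10⁴ V.
At B: distance to the source charge is 1.30 m; V_B = kq₁/r = -5.96×10⁴ V.
ΔV = V_B − V_A = 3.71×10⁴ V.
W_ext = qΔV = (2.68×10⁻⁶ C)(3.71×10⁴ V) = 0.0993 J.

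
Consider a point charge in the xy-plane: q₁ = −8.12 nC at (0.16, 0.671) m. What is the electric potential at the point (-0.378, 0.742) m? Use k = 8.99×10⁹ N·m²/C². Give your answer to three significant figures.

-135 V

The total potential is the scalar sum of each charge's contribution, V = Σ kqᵢ/rᵢ.
Distances from the field point to each charge: r₁ = 0.543 m.
V = k[(-8.12×10⁻⁹)/(0.543)] = -135 V.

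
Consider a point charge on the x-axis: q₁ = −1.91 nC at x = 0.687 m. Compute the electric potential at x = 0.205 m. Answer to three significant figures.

-35.6 V

The total potential is the scalar sum of each charge's contribution, V = Σ kqᵢ/rᵢ.
V = k[(-1.91×10⁻⁹)/(0.482)] = -35.6 V.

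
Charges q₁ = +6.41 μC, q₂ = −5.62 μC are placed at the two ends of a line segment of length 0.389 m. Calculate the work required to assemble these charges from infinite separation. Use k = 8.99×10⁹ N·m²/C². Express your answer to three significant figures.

-0.833 J

The work to assemble the configuration equals its total potential energy, U = Σ kqᵢqⱼ/rᵢⱼ over all pairs.
The separation is r = 0.389 m.
U = (-0.833) = -0.833 J.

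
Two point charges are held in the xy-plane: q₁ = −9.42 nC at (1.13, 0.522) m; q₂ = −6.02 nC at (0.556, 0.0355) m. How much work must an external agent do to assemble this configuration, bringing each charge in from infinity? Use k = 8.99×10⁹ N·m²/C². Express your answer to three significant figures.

6.78×10⁻⁷ J

The work to assemble the configuration equals its total potential energy, U = Σ kqᵢqⱼ/rᵢⱼ over all pairs.
Pair separations: r₁₂ = 0.752 m.
U = (6.78×10⁻⁷) = 6.78×10⁻⁷ J.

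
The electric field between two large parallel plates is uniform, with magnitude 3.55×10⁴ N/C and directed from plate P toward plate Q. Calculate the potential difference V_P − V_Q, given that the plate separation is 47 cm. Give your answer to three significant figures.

1.67×10⁴ V

In a uniform field, potential decreases in the direction of E: ΔV = −E·d for a displacement d parallel to E.
Going from Q to P is a displacement of 47 cm opposite to the field, so V_P − V_Q = +Ed = 1.67×10⁴ V.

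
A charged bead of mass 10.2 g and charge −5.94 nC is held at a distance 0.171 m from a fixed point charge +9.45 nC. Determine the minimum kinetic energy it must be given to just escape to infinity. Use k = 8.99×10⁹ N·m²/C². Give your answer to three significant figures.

To just escape, total mechanical energy must reach zero at infinity: ½mv²_min + U = 0, so ½mv²_min = −U = |kQq|/r.
|U| = |kQq|/r = (8.99×10⁹ N·m²/C²)(9.45×10⁻⁹)(5.94×10⁻⁹)/(0.171) = 2.95×10⁻⁶ J.

2.95×10⁻⁶ J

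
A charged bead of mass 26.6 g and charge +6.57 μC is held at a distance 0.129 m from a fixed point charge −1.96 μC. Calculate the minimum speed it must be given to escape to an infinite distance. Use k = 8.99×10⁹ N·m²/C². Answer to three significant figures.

8.21 m/s

To just escape, total mechanical energy must reach zero at infinity: ½mv²_min + U = 0, so ½mv²_min = −U = |kQq|/r.
|U| = |kQq|/r = (8.99×10⁹ N·m²/C²)(1.96×10⁻⁶)(6.57×10⁻⁶)/(0.129) = 0.897 J.
v_min = √(2|U|/m) = √(2·0.897/0.0266) = 8.21 m/s.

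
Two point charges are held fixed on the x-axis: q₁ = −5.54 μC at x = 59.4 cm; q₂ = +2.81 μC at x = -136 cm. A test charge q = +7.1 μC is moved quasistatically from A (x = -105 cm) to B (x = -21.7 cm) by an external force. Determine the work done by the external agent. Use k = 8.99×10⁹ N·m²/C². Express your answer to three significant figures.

-0.643 J

For quasistatic motion the external work equals the change in potential energy: W_ext = qΔV = q(V_B − V_A).
At A: distances to the source charges are 1.64 m, 0.310 m; V_A = Σ kqᵢ/rᵢ = 5.12×10⁴ V.
At B: distances to the source charges are 0.811 m, 1.14 m; V_B = Σ kqᵢ/rᵢ = -3.93×10⁴ V.
ΔV = V_B − V_A = -9.05×10⁴ V.
W_ext = qΔV = (7.10×10⁻⁶ C)(-9.05×10⁴ V) = -0.643 J.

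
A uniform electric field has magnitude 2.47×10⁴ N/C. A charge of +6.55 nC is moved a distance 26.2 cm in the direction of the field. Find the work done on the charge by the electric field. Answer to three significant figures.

4.24×10⁻⁵ J

The potential change for a displacement 26.2 cm in the direction of the field is ΔV = −Ed = -6470 V.
W_field = −qΔV = 4.24×10⁻⁵ J.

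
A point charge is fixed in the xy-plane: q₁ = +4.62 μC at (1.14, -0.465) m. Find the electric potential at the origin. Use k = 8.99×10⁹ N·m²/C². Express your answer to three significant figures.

3.37×10⁴ V

Electric potential is a scalar, so the contributions from each charge add algebraically: V = Σ kqᵢ/rᵢ.
Distances from the field point to each charge: r₁ = 1.23 m.
V = k[(4.62×10⁻⁶)/(1.23)] = 3.37×10⁴ V.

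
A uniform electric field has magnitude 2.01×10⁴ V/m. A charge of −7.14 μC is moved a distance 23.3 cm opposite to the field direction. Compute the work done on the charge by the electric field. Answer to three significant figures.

The potential change for a displacement 23.3 cm opposite to the field direction is ΔV = +Ed = 4680 V.
W_field = −qΔV = 0.0334 J.

0.0334 J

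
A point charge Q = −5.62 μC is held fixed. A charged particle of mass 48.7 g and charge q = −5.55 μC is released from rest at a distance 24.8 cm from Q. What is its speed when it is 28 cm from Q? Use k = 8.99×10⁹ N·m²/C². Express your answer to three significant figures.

Only the electrostatic force acts, so mechanical energy is conserved: ½mv² = U₁ − U₂ = kQq(1/r₁ − 1/r₂).
U₁ − U₂ = (8.99×10⁹ N·m²/C²)(-5.62×10⁻⁶ C)(-5.55×10⁻⁶ C)(1/0.248 − 1/0.280) = 0.129 J.
v = √(2·0.129/0.0487) = 2.30 m/s.

2.30 m/s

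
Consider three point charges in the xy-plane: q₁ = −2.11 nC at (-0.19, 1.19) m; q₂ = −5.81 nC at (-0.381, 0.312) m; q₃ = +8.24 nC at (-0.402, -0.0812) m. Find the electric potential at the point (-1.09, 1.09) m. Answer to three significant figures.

-16.0 V

Electric potential is a scalar, so the contributions from each charge add algebraically: V = Σ kqᵢ/rᵢ.
Distances from the field point to each charge: r₁ = 0.906 m, r₂ = 1.05 m, r₃ = 1.36 m.
V = k[(-2.11×10⁻⁹)/(0.906) + (-5.81×10⁻⁹)/(1.05) + (8.24×10⁻⁹)/(1.36)] = -16.0 V.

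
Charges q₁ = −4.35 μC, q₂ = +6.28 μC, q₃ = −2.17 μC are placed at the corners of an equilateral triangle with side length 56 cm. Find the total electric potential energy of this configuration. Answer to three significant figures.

-0.506 J

The assembly work is the sum of pairwise potential energies, U = Σ_{i<j} kqᵢqⱼ/rᵢⱼ.
All three pair separations equal the side length, 0.560 m.
U = (-0.439) + (0.152) + (-0.219) = -0.506 J.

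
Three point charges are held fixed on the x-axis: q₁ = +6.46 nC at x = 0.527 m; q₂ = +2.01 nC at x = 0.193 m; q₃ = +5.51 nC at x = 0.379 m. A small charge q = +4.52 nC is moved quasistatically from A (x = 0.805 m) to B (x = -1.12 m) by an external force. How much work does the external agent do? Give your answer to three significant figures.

-1.23×10⁻⁶ J

For quasistatic motion the external work equals the change in potential energy: W_ext = qΔV = q(V_B − V_A).
At A: distances to the source charges are 0.278 m, 0.612 m, 0.426 m; V_A = Σ kqᵢ/rᵢ = 355 V.
At B: distances to the source charges are 1.65 m, 1.31 m, 1.50 m; V_B = Σ kqᵢ/rᵢ = 82.1 V.
ΔV = V_B − V_A = -273 V.
W_ext = qΔV = (4.52×10⁻⁹ C)(-273 V) = -1.23×10⁻⁶ J.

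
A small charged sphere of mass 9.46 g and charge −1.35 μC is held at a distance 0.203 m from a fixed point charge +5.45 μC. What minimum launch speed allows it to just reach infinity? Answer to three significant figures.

To just escape, total mechanical energy must reach zero at infinity: ½mv²_min + U = 0, so ½mv²_min = −U = |kQq|/r.
|U| = |kQq|/r = (8.99×10⁹ N·m²/C²)(5.45×10⁻⁶)(1.35×10⁻⁶)/(0.203) = 0.326 J.
v_min = √(2|U|/m) = √(2·0.326/9.46×10⁻³) = 8.30 m/s.

8.30 m/s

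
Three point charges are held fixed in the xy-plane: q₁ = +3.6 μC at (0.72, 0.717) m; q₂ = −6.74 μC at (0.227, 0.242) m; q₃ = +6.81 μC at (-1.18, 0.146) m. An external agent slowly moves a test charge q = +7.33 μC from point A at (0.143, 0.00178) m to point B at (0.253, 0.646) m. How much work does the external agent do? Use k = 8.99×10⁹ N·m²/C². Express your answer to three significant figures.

0.851 J

For quasistatic motion the external work equals the change in potential energy: W_ext = qΔV = q(V_B − V_A).
At A: distances to the source charges are 0.919 m, 0.254 m, 1.33 m; V_A = Σ kqᵢ/rᵢ = -1.57×10⁵ V.
At B: distances to the source charges are 0.472 m, 0.405 m, 1.52 m; V_B = Σ kqᵢ/rᵢ = -4.08×10⁴ V.
ΔV = V_B − V_A = 1.16×10⁵ V.
W_ext = qΔV = (7.33×10⁻⁶ C)(1.16×10⁵ V) = 0.851 J.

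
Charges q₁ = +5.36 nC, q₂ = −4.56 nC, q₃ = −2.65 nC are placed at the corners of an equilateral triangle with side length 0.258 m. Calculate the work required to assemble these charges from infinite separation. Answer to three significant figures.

The work to assemble the configuration equals its total potential energy, U = Σ kqᵢqⱼ/rᵢⱼ over all pairs.
All three pair separations equal the side length, 0.258 m.
U = (-8.52×10⁻⁷) + (-4.95×10⁻⁷) + (4.21×10⁻⁷) = -9.26×10⁻⁷ J.

-9.26×10⁻⁷ J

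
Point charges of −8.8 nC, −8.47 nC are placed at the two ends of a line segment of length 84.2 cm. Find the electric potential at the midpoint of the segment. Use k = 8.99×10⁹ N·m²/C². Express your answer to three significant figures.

-369 V

The total potential is the scalar sum of each charge's contribution, V = Σ kqᵢ/rᵢ.
Each charge is 0.421 m from the midpoint.
V = k[(-8.80×10⁻⁹)/(0.421) + (-8.47×10⁻⁹)/(0.421)] = -369 V.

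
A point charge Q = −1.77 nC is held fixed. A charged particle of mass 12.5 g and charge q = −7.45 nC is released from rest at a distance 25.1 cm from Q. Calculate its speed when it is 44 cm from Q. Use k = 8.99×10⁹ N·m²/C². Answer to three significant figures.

Only the electrostatic force acts, so mechanical energy is conserved: ½mv² = U₁ − U₂ = kQq(1/r₁ − 1/r₂).
U₁ − U₂ = (8.99×10⁹ N·m²/C²)(-1.77×10⁻⁹ C)(-7.45×10⁻⁹ C)(1/0.251 − 1/0.440) = 2.03×10⁻⁷ J.
v = √(2·2.03×10⁻⁷/0.0125) = 5.70×10⁻³ m/s.

5.70×10⁻³ m/s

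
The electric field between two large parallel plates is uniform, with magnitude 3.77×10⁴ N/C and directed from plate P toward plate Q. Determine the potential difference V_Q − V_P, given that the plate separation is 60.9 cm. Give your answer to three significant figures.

-2.30×10⁴ V

In a uniform field, potential decreases in the direction of E: ΔV = −E·d for a displacement d parallel to E.
Going from P to Q is a displacement of 60.9 cm along the field, so V_Q − V_P = −Ed = -2.30×10⁴ V.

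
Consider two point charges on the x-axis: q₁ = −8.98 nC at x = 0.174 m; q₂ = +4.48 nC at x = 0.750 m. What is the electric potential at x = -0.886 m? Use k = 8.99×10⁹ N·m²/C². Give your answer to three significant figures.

-51.5 V

The total potential is the scalar sum of each charge's contribution, V = Σ kqᵢ/rᵢ.
Distances from the field point to each charge: r₁ = 1.06 m, r₂ = 1.64 m.
V = k[(-8.98×10⁻⁹)/(1.06) + (4.48×10⁻⁹)/(1.64)] = -51.5 V.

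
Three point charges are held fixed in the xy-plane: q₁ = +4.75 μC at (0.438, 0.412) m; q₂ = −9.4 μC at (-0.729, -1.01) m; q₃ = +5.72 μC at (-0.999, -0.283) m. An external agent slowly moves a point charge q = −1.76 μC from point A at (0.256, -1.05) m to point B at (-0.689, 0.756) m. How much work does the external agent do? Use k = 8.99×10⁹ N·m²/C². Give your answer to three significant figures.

-0.101 J

For quasistatic motion the external work equals the change in potential energy: W_ext = qΔV = q(V_B − V_A).
At A: distances to the source charges are 1.47 m, 0.986 m, 1.47 m; V_A = Σ kqᵢ/rᵢ = -2.18×10⁴ V.
At B: distances to the source charges are 1.18 m, 1.77 m, 1.08 m; V_B = Σ kqᵢ/rᵢ = 3.58×10⁴ V.
ΔV = V_B − V_A = 5.76×10⁴ V.
W_ext = qΔV = (-1.76×10⁻⁶ C)(5.76×10⁴ V) = -0.101 J.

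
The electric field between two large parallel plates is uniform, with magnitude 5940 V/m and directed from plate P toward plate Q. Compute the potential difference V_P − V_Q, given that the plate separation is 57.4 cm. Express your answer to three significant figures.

3410 V

In a uniform field, potential decreases in the direction of E: ΔV = −E·d for a displacement d parallel to E.
Going from Q to P is a displacement of 57.4 cm opposite to the field, so V_P − V_Q = +Ed = 3410 V.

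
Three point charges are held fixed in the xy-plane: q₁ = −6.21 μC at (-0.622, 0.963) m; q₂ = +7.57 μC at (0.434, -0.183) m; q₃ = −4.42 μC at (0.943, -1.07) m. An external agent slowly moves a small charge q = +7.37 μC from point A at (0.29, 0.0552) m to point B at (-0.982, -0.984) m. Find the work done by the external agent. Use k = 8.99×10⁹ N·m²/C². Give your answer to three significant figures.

-1.31 J

For quasistatic motion the external work equals the change in potential energy: W_ext = qΔV = q(V_B − V_A).
At A: distances to the source charges are 1.29 m, 0.278 m, 1.30 m; V_A = Σ kqᵢ/rᵢ = 1.71×10⁵ V.
At B: distances to the source charges are 1.98 m, 1.63 m, 1.93 m; V_B = Σ kqᵢ/rᵢ = -6990 V.
ΔV = V_B − V_A = -1.78×10⁵ V.
W_ext = qΔV = (7.37×10⁻⁶ C)(-1.78×10⁵ V) = -1.31 J.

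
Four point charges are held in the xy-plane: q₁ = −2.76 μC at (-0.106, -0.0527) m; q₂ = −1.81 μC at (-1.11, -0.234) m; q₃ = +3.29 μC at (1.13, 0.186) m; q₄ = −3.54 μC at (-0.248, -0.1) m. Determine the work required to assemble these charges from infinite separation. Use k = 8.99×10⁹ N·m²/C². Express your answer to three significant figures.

0.534 J

The assembly work is the sum of pairwise potential energies, U = Σ_{i<j} kqᵢqⱼ/rᵢⱼ.
Pair separations: r₁₂ = 1.02 m, r₁₃ = 1.26 m, r₁₄ = 0.150 m, r₂₃ = 2.28 m, r₂₄ = 0.872 m, r₃₄ = 1.41 m.
Summing all 6 pair terms gives U = 0.534 J.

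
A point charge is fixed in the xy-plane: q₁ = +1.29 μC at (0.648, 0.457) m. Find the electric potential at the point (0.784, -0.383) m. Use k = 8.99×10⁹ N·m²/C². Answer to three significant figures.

1.36×10⁴ V

Electric potential is a scalar, so the contributions from each charge add algebraically: V = Σ kqᵢ/rᵢ.
Distances from the field point to each charge: r₁ = 0.851 m.
V = k[(1.29×10⁻⁶)/(0.851)] = 1.36×10⁴ V.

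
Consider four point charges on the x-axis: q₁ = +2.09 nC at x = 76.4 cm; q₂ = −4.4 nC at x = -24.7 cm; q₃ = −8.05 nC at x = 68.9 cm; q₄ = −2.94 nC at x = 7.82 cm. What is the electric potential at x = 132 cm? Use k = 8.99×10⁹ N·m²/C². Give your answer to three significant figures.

The total potential is the scalar sum of each charge's contribution, V = Σ kqᵢ/rᵢ.
Distances from the field point to each charge: r₁ = 0.556 m, r₂ = 1.57 m, r₃ = 0.631 m, r₄ = 1.24 m.
V = k[(2.09×10⁻⁹)/(0.556) + (-4.40×10⁻⁹)/(1.57) + (-8.05×10⁻⁹)/(0.631) + (-2.94×10⁻⁹)/(1.24)] = -127 V.

-127 V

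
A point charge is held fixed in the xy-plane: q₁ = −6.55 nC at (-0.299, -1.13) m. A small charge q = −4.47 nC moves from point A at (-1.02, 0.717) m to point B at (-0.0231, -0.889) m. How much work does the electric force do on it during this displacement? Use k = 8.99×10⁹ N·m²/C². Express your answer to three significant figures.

The work done by the electric force is W_field = −ΔU = −q(V_B − V_A) = q(V_A − V_B).
At A: distance to the source charge is 1.98 m; V_A = kq₁/r = -29.7 V.
At B: distance to the source charge is 0.366 m; V_B = kq₁/r = -161 V.
ΔV = V_B − V_A = -131 V.
W_field = −qΔV = −(-4.47×10⁻⁹ C)(-131 V) = -5.86×10⁻⁷ J.

-5.86×10⁻⁷ J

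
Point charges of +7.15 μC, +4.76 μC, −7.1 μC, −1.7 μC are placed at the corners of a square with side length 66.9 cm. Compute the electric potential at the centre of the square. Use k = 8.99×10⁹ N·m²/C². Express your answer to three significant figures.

Electric potential is a scalar, so the contributions from each charge add algebraically: V = Σ kqᵢ/rᵢ.
The distance from each corner to the centre is a√2/2 = 0.473 m.
V = k[(7.15×10⁻⁶)/(0.473) + (4.76×10⁻⁶)/(0.473) + (-7.10×10⁻⁶)/(0.473) + (-1.70×10⁻⁶)/(0.473)] = 5.91×10⁴ V.

5.91×10⁴ V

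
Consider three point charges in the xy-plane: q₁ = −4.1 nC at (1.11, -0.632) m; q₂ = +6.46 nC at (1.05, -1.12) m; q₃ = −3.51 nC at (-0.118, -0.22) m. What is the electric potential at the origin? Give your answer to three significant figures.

-117 V

The total potential is the scalar sum of each charge's contribution, V = Σ kqᵢ/rᵢ.
Distances from the field point to each charge: r₁ = 1.28 m, r₂ = 1.54 m, r₃ = 0.250 m.
V = k[(-4.10×10⁻⁹)/(1.28) + (6.46×10⁻⁹)/(1.54) + (-3.51×10⁻⁹)/(0.250)] = -117 V.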